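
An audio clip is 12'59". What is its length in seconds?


Minutes: 12
Seconds: 59
Convert minutes to seconds: 12 x 60 = 720
Add remaining seconds: 720 + 59 = 779

779


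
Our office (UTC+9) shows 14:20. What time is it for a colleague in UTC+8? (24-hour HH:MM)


Local time: 14:20 at UTC+9 (offset 9h)
Target zone: UTC+8 (offset 8h)
Difference: 8 - (9) = -1 hours
Calculation: 14 + (-1) = 13
Result: 13:20

13:20


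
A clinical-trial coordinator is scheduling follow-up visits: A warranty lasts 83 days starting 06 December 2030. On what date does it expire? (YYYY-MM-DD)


Start: 2030-12-06
Adding 83 days
Days remaining in December: 25
After December: 58 days still to add
January 2031: 31 days, 27 remaining
February 2031 has 28 days, need 27
Result: 2031-02-27

2031-02-27


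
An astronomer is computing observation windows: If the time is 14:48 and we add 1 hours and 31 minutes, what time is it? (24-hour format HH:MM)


Start time: 14:48
Adding: 1 hours 31 minutes
Minutes: 48 + 31 = 79
Minute overflow: 79 >= 60, so carry 1 hour, minutes = 19
Hours: 14 + 1 + 1 = 16
Result: 16:19

16:19


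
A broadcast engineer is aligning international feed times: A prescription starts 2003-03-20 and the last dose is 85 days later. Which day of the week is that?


Start: 2003-03-20 (Thursday)
Step 1 - find target date: add 85 days
  2003-03-20 + 85 days = 2003-06-13
Step 2 - day of week:
  85 mod 7 = 1
  Thursday + 1 days -> Friday
Result: Friday (2003-06-13)

Friday


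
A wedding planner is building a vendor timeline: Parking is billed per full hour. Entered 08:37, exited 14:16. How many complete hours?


Start: 08:37
End: 14:16
Hour difference: 14 - 8 = 6 hours
Minute difference: 16 - 37 = -21 minutes
Total minutes: 339
Complete hours: 339 / 60 = 5 (remainder 39)

5


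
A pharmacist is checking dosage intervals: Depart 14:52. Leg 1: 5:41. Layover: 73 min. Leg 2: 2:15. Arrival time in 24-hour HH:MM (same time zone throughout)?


Depart: 14:52
Leg 1: +341 min -> 20:33
Layover: +73 min -> 21:46
Leg 2: +135 min -> 00:01
Total travel: 549 minutes = 9h 9m
Arrival: 00:01

00:01


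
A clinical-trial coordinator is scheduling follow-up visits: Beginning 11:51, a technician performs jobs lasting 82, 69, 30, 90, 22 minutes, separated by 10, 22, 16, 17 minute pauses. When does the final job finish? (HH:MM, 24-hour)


Start: 11:51 = 711 min from midnight
  after task 1 (82 min): 13:13
  after break (10 min): 13:23
  after task 2 (69 min): 14:32
  after break (22 min): 14:54
  after task 3 (30 min): 15:24
  after break (16 min): 15:40
  after task 4 (90 min): 17:10
  after break (17 min): 17:27
  after task 5 (22 min): 17:49
Total elapsed: 358 minutes
End time: 17:49

17:49


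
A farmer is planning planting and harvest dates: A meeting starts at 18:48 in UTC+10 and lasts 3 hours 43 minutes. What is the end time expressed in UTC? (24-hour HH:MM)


Start: 18:48 in UTC+10
Step 1 - add duration:
  minutes: 48 + 43 = 91 (carry 1h)
  hours: 18 + 3 + 1 = 22
  end in UTC+10: 22:31
Step 2 - convert UTC+10 -> UTC:
  offset difference: 0 - (10) = -10 hours
  22 + (-10) = 12 -> mod 24 = 12
Result: 12:31 in UTC

12:31


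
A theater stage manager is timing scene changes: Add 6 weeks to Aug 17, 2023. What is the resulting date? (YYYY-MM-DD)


Start: 2023-08-17
Weeks to add: 6
Convert to days: 6 x 7 = 42 days
Add 42 days to 2023-08-17
Result: 2023-09-28

2023-09-28


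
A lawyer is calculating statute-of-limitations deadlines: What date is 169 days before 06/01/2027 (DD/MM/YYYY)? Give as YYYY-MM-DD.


Start: 2027-01-06
Subtracting 169 days
Days already passed in January: 6
After going back through January: 163 more days to subtract
December 2026: 31 days, 132 remaining
November 2026: 30 days, 102 remaining
October 2026: 31 days, 71 remaining
September 2026: 30 days, 41 remaining
Result: 2026-07-21

2026-07-21


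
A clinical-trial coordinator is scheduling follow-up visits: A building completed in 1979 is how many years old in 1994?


Birth year: 1979
Current year: 1994
Age = current year - birth year
Age = 1994 - 1979 = 15

15


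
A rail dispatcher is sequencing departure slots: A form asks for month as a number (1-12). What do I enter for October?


Calendar month order:
9. September
10. October <--
11. November
October is month number 10

10


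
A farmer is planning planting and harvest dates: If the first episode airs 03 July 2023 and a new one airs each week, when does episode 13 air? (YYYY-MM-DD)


First occurrence: 2023-07-03 (occurrence 1)
Each occurrence is 7 days after the previous.
Occurrence 13 is 12 weeks after the first.
12 weeks = 84 days
2023-07-03 + 84 days = 2023-09-25

2023-09-25


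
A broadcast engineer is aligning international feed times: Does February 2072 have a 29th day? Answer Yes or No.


Year: 2072
Divisible by 4? 2072 / 4 = 518.0 -> Yes
Divisible by 100? 2072 / 100 = 20.72 -> No
Divisible by 4 but not 100, so it IS a leap year

Yes


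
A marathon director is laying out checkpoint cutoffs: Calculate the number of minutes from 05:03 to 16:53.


Start time: 05:03 = 303 minutes from midnight
End time: 16:53 = 1013 minutes from midnight
Difference: 1013 - 303 = 710 minutes
That is 11 hours and 50 minutes

710


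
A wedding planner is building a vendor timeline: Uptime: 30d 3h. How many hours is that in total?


Days: 30
Extra hours: 3
Hours per day: 24
Days to hours: 30 x 24 = 720
Total: 720 + 3 = 723

723


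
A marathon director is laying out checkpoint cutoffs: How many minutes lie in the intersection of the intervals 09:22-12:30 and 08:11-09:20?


Interval A: [562, 750] minutes from midnight
Interval B: [491, 560] minutes from midnight
Overlap start = max(562, 491) = 562
Overlap end = min(750, 560) = 560
End <= start, so the intervals do not overlap: 0 minutes

0


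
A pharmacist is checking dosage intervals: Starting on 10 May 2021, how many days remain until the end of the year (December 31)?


Start: May 10, 2021
End: December 31, 2021
Days left in May: 21
June: 30
July: 31
August: 31
September: 30
... plus remaining months
Sum of remaining months: 214
Total: 21 + 214 = 235

235


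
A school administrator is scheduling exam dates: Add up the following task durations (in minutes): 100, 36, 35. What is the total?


Durations: 100, 36, 35
Running sum: 100
+ 36 = 136
+ 35 = 171
Total duration: 171 minutes
That is 2 hours and 51 minutes

171


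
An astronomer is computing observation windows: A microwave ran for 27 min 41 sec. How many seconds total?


Minutes: 27
Extra seconds: 41
Seconds per minute: 60
Minutes to seconds: 27 x 60 = 1620
Total: 1620 + 41 = 1661

1661


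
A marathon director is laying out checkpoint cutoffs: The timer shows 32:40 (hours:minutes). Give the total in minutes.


Hours: 32
Minutes: 40
Convert hours to minutes: 32 x 60 = 1920
Add remaining minutes: 1920 + 40 = 1960

1960


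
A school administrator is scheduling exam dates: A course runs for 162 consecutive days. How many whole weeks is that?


Total days: 162
Days per week: 7
Division: 162 / 7 = 23 remainder 1
Complete weeks: 23
Remaining days: 1

23


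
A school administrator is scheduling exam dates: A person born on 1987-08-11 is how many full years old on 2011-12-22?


Birth: 1987-08-11
Reference: 2011-12-22
Year difference: 2011 - 1987 = 24
Has birthday (08-11) occurred by 12-22? Yes
Age in full years: 24

24


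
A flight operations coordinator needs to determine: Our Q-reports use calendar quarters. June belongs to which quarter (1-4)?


Month: June (month 6)
Q1: January-March (months 1-3)
Q2: April-June (months 4-6)
Q3: July-September (months 7-9)
Q4: October-December (months 10-12)
Month 6 falls in Q2

2


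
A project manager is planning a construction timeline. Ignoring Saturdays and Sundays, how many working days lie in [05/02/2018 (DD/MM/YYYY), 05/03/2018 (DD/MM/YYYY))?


Start: 2018-02-05 (Monday)
End (exclusive): 2018-03-05 (Monday)
Total calendar days: 28
Full weeks: 28 // 7 = 4 -> 20 weekdays
Remaining 0 days starting on Monday:
Total business days: 20 + 0 = 20

20


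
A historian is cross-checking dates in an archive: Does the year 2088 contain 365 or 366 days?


Year: 2088
Check leap year rules:
Divisible by 4? Yes
Divisible by 100? No
2088 is a leap year
Days: 366

366


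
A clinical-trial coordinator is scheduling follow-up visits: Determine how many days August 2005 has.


Month: August
Year: 2005
August is a 31-day month
Total: 31 days

31


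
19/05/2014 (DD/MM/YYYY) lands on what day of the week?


Date: 2014-05-19
January 1, 2014 is a Wednesday
Day of year: 139
Offset from Jan 1: 138 days
138 mod 7 = 5
Result: Monday

Monday


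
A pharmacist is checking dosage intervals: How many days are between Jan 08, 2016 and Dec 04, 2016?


Start date: 2016-01-08
End date: 2016-12-04
Jan 2016: +24 days
Feb 2016: +29 days
Mar 2016: +31 days
... (9 more months)
Total: 331 days

331


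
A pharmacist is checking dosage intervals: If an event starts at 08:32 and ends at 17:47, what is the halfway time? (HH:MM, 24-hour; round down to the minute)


Start time: 08:32 = 512 minutes from midnight
End time: 17:47 = 1067 minutes from midnight
Sum: 512 + 1067 = 1579
Midpoint: 1579 / 2 = 789 minutes
Convert: 789 / 60 = 13 hours, 9 minutes
Result: 13:09

13:09


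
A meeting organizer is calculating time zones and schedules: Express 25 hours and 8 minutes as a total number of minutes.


Hours: 25
Extra minutes: 8
Minutes per hour: 60
Hours to minutes: 25 x 60 = 1500
Total: 1500 + 8 = 1508

1508


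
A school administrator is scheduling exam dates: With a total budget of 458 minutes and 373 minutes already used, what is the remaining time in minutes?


Total budget: 458 minutes
Time used: 373 minutes
Remaining: 458 - 373 = 85 minutes
Percent used: 81.4%
Percent remaining: 18.6%

85


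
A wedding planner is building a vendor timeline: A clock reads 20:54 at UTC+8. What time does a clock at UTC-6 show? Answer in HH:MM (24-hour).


Local time: 20:54 at UTC+8 (offset 8h)
Target zone: UTC-6 (offset -6h)
Difference: -6 - (8) = -14 hours
Calculation: 20 + (-14) = 6
Result: 06:54

06:54


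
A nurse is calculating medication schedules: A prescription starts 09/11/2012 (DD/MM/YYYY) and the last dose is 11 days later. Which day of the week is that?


Start: 2012-11-09 (Friday)
Step 1 - find target date: add 11 days
  2012-11-09 + 11 days = 2012-11-20
Step 2 - day of week:
  11 mod 7 = 4
  Friday + 4 days -> Tuesday
Result: Tuesday (2012-11-20)

Tuesday


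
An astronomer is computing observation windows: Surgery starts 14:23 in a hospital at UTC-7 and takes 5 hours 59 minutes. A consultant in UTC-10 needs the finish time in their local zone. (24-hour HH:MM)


Start: 14:23 in UTC-7
Step 1 - add duration:
  minutes: 23 + 59 = 82 (carry 1h)
  hours: 14 + 5 + 1 = 20
  end in UTC-7: 20:22
Step 2 - convert UTC-7 -> UTC-10:
  offset difference: -10 - (-7) = -3 hours
  20 + (-3) = 17 -> mod 24 = 17
Result: 17:22 in UTC-10

17:22


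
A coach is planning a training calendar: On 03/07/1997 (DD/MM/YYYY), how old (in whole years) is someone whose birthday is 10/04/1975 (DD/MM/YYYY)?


Birth: 1975-04-10
Reference: 1997-07-03
Year difference: 1997 - 1975 = 22
Has birthday (04-10) occurred by 07-03? Yes
Age in full years: 22

22


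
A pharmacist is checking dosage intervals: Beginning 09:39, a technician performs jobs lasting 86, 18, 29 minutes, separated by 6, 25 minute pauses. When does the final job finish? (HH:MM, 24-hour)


Start: 09:39 = 579 min from midnight
  after task 1 (86 min): 11:05
  after break (6 min): 11:11
  after task 2 (18 min): 11:29
  after break (25 min): 11:54
  after task 3 (29 min): 12:23
Total elapsed: 164 minutes
End time: 12:23

12:23


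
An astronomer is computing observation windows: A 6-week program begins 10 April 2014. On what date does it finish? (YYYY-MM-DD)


Start: 2014-04-10
Weeks to add: 6
Convert to days: 6 x 7 = 42 days
Add 42 days to 2014-04-10
Result: 2014-05-22

2014-05-22


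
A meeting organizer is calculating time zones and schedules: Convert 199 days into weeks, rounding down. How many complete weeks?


Total days: 199
Days per week: 7
Division: 199 / 7 = 28 remainder 3
Complete weeks: 28
Remaining days: 3

28


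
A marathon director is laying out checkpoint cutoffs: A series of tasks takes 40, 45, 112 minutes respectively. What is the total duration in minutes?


Durations: 40, 45, 112
Running sum: 40
+ 45 = 85
+ 112 = 197
Total duration: 197 minutes
That is 3 hours and 17 minutes

197


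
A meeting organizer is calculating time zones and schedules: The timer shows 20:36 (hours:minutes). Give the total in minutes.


Hours: 20
Minutes: 36
Convert hours to minutes: 20 x 60 = 1200
Add remaining minutes: 1200 + 36 = 1236

1236


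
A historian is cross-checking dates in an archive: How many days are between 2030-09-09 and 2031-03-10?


Start date: 2030-09-09
End date: 2031-03-10
Sep 2030: +22 days
Oct 2030: +31 days
Nov 2030: +30 days
... (4 more months)
Total: 182 days

182


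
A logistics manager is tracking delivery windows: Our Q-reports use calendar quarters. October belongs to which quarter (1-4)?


Month: October (month 10)
Q1: January-March (months 1-3)
Q2: April-June (months 4-6)
Q3: July-September (months 7-9)
Q4: October-December (months 10-12)
Month 10 falls in Q4

4


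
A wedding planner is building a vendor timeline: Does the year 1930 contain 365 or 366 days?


Year: 1930
Check leap year rules:
Divisible by 4? No
1930 is not a leap year
Days: 365

365


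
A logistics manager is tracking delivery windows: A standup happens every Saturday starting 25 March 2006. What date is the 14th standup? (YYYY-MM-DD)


First occurrence: 2006-03-25 (occurrence 1)
Each occurrence is 7 days after the previous.
Occurrence 14 is 13 weeks after the first.
13 weeks = 91 days
2006-03-25 + 91 days = 2006-06-24

2006-06-24


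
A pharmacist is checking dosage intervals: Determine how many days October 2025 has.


Month: October
Year: 2025
October is a 31-day month
Total: 31 days

31


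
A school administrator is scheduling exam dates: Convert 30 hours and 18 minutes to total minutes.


Hours: 30
Extra minutes: 18
Minutes per hour: 60
Hours to minutes: 30 x 60 = 1800
Total: 1800 + 18 = 1818

1818


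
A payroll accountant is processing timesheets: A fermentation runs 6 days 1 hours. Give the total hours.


Days: 6
Extra hours: 1
Hours per day: 24
Days to hours: 6 x 24 = 144
Total: 144 + 1 = 145

145


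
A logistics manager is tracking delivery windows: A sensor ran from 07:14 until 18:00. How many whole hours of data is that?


Start: 07:14
End: 18:00
Hour difference: 18 - 7 = 11 hours
Minute difference: 0 - 14 = -14 minutes
Total minutes: 646
Complete hours: 646 / 60 = 10 (remainder 46)

10


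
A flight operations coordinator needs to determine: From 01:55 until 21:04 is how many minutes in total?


Start time: 01:55 = 115 minutes from midnight
End time: 21:04 = 1264 minutes from midnight
Difference: 1264 - 115 = 1149 minutes
That is 19 hours and 9 minutes

1149


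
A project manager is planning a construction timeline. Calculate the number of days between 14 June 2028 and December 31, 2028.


Start: June 14, 2028
End: December 31, 2028
Days left in June: 16
July: 31
August: 31
September: 30
October: 31
... plus remaining months
Sum of remaining months: 184
Total: 16 + 184 = 200

200


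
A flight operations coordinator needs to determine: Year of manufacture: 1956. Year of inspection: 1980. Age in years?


Birth year: 1956
Current year: 1980
Age = current year - birth year
Age = 1980 - 1956 = 24

24


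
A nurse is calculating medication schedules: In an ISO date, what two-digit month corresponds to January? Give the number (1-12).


Calendar month order:
1. January <--
2. February
January is month number 1

1


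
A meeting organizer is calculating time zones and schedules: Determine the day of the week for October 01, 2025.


Date: 2025-10-01
January 1, 2025 is a Wednesday
Day of year: 274
Offset from Jan 1: 273 days
273 mod 7 = 0
Result: Wednesday

Wednesday


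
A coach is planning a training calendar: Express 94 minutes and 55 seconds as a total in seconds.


Minutes: 94
Seconds: 55
Convert minutes to seconds: 94 x 60 = 5640
Add remaining seconds: 5640 + 55 = 5695

5695


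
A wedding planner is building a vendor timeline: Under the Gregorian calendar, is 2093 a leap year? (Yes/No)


Year: 2093
Divisible by 4? 2093 / 4 = 523.25 -> No
Not divisible by 4, so NOT a leap year

No


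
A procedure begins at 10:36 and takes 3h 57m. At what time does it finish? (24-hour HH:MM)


Start time: 10:36
Adding: 3 hours 57 minutes
Minutes: 36 + 57 = 93
Minute overflow: 93 >= 60, so carry 1 hour, minutes = 33
Hours: 10 + 3 + 1 = 14
Result: 14:33

14:33


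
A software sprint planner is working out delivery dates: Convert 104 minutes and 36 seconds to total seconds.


Minutes: 104
Extra seconds: 36
Seconds per minute: 60
Minutes to seconds: 104 x 60 = 6240
Total: 6240 + 36 = 6276

6276


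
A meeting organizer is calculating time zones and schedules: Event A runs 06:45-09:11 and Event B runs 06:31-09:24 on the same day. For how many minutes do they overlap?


Interval A: [405, 551] minutes from midnight
Interval B: [391, 564] minutes from midnight
Overlap start = max(405, 391) = 405
Overlap end = min(551, 564) = 551
Overlap = 551 - 405 = 146 minutes

146


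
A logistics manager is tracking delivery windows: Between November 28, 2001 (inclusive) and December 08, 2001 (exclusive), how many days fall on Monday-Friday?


Start: 2001-11-28 (Wednesday)
End (exclusive): 2001-12-08 (Saturday)
Total calendar days: 10
Full weeks: 10 // 7 = 1 -> 5 weekdays
Remaining 3 days starting on Wednesday:
  Wed(w), Thu(w), Fri(w) -> 3 weekdays
Total business days: 5 + 3 = 8

8


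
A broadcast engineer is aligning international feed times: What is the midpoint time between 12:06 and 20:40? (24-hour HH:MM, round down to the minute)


Start time: 12:06 = 726 minutes from midnight
End time: 20:40 = 1240 minutes from midnight
Sum: 726 + 1240 = 1966
Midpoint: 1966 / 2 = 983 minutes
Convert: 983 / 60 = 16 hours, 23 minutes
Result: 16:23

16:23


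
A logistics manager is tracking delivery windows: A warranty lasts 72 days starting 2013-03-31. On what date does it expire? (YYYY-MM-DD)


Start: 2013-03-31
Adding 72 days
Days remaining in March: 0
After March: 72 days still to add
April 2013: 30 days, 42 remaining
May 2013: 31 days, 11 remaining
June 2013 has 30 days, need 11
Result: 2013-06-11

2013-06-11


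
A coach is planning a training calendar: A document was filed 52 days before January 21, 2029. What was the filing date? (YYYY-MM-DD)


Start: 2029-01-21
Subtracting 52 days
Days already passed in January: 21
After going back through January: 31 more days to subtract
December 2028 has 31 days, need 31
Result: 2028-11-30

2028-11-30


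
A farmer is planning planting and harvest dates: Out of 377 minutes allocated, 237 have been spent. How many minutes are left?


Total budget: 377 minutes
Time used: 237 minutes
Remaining: 377 - 237 = 140 minutes
Percent used: 62.9%
Percent remaining: 37.1%

140


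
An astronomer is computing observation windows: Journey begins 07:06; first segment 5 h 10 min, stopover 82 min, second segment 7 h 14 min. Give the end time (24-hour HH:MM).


Depart: 07:06
Leg 1: +310 min -> 12:16
Layover: +82 min -> 13:38
Leg 2: +434 min -> 20:52
Total travel: 826 minutes = 13h 46m
Arrival: 20:52

20:52


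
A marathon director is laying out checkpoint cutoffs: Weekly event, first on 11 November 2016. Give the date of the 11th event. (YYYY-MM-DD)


First occurrence: 2016-11-11 (occurrence 1)
Each occurrence is 7 days after the previous.
Occurrence 11 is 10 weeks after the first.
10 weeks = 70 days
2016-11-11 + 70 days = 2017-01-20

2017-01-20


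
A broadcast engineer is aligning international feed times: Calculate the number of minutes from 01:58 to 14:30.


Start time: 01:58 = 118 minutes from midnight
End time: 14:30 = 870 minutes from midnight
Difference: 870 - 118 = 752 minutes
That is 12 hours and 32 minutes

752


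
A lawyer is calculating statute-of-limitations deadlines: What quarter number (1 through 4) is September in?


Month: September (month 9)
Q1: January-March (months 1-3)
Q2: April-June (months 4-6)
Q3: July-September (months 7-9)
Q4: October-December (months 10-12)
Month 9 falls in Q3

3


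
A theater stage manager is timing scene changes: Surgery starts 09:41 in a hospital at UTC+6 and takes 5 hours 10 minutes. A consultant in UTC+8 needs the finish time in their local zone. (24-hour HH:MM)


Start: 09:41 in UTC+6
Step 1 - add duration:
  minutes: 41 + 10 = 51
  hours: 9 + 5 + 0 = 14
  end in UTC+6: 14:51
Step 2 - convert UTC+6 -> UTC+8:
  offset difference: 8 - (6) = 2 hours
  14 + (2) = 16 -> mod 24 = 16
Result: 16:51 in UTC+8

16:51


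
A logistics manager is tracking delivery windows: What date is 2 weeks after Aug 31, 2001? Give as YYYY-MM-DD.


Start: 2001-08-31
Weeks to add: 2
Convert to days: 2 x 7 = 14 days
Add 14 days to 2001-08-31
Result: 2001-09-14

2001-09-14


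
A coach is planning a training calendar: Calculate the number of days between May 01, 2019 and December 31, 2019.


Start: May 01, 2019
End: December 31, 2019
Days left in May: 30
June: 30
July: 31
August: 31
September: 30
... plus remaining months
Sum of remaining months: 214
Total: 30 + 214 = 244

244


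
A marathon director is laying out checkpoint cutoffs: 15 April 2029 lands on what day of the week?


Date: 2029-04-15
January 1, 2029 is a Monday
Day of year: 105
Offset from Jan 1: 104 days
104 mod 7 = 6
Result: Sunday

Sunday


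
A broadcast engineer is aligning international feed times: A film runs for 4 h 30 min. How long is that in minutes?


Hours: 4
Minutes: 30
Convert hours to minutes: 4 x 60 = 240
Add remaining minutes: 240 + 30 = 270

270


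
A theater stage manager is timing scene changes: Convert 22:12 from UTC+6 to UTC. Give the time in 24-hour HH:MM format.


Local time: 22:12 at UTC+6 (offset 6h)
Target zone: UTC (offset 0h)
Difference: 0 - (6) = -6 hours
Calculation: 22 + (-6) = 16
Result: 16:12

16:12


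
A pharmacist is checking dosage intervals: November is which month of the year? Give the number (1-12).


Calendar month order:
10. October
11. November <--
12. December
November is month number 11

11


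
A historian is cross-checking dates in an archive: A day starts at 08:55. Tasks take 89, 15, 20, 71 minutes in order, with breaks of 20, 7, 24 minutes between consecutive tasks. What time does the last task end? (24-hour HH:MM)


Start: 08:55 = 535 min from midnight
  after task 1 (89 min): 10:24
  after break (20 min): 10:44
  after task 2 (15 min): 10:59
  after break (7 min): 11:06
  after task 3 (20 min): 11:26
  after break (24 min): 11:50
  after task 4 (71 min): 13:01
Total elapsed: 246 minutes
End time: 13:01

13:01


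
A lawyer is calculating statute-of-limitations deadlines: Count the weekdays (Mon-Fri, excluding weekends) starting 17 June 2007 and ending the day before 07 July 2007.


Start: 2007-06-17 (Sunday)
End (exclusive): 2007-07-07 (Saturday)
Total calendar days: 20
Full weeks: 20 // 7 = 2 -> 10 weekdays
Remaining 6 days starting on Sunday:
  Sun(-), Mon(w), Tue(w), Wed(w), Thu(w), Fri(w) -> 5 weekdays
Total business days: 10 + 5 = 15

15


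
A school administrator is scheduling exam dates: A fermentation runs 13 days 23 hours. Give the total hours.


Days: 13
Extra hours: 23
Hours per day: 24
Days to hours: 13 x 24 = 312
Total: 312 + 23 = 335

335


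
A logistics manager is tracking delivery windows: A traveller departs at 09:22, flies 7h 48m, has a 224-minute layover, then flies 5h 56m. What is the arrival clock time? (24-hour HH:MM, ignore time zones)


Depart: 09:22
Leg 1: +468 min -> 17:10
Layover: +224 min -> 20:54
Leg 2: +356 min -> 02:50
Total travel: 1048 minutes = 17h 28m
Arrival: 02:50

02:50


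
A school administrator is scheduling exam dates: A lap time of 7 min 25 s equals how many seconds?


Minutes: 7
Seconds: 25
Convert minutes to seconds: 7 x 60 = 420
Add remaining seconds: 420 + 25 = 445

445


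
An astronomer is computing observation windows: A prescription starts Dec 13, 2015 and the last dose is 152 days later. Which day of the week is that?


Start: 2015-12-13 (Sunday)
Step 1 - find target date: add 152 days
  2015-12-13 + 152 days = 2016-05-13
Step 2 - day of week:
  152 mod 7 = 5
  Sunday + 5 days -> Friday
Result: Friday (2016-05-13)

Friday


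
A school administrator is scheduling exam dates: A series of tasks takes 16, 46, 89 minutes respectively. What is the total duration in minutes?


Durations: 16, 46, 89
Running sum: 16
+ 46 = 62
+ 89 = 151
Total duration: 151 minutes
That is 2 hours and 31 minutes

151


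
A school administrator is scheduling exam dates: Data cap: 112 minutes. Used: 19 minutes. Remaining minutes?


Total budget: 112 minutes
Time used: 19 minutes
Remaining: 112 - 19 = 93 minutes
Percent used: 17.0%
Percent remaining: 83.0%

93


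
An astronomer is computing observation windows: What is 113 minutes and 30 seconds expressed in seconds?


Minutes: 113
Extra seconds: 30
Seconds per minute: 60
Minutes to seconds: 113 x 60 = 6780
Total: 6780 + 30 = 6810

6810


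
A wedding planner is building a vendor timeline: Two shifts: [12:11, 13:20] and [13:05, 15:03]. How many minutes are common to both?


Interval A: [731, 800] minutes from midnight
Interval B: [785, 903] minutes from midnight
Overlap start = max(731, 785) = 785
Overlap end = min(800, 903) = 800
Overlap = 800 - 785 = 15 minutes

15


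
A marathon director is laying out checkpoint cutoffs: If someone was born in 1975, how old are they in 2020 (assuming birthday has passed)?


Birth year: 1975
Current year: 2020
Age = current year - birth year
Age = 2020 - 1975 = 45

45


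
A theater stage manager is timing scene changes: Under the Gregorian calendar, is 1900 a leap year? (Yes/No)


Year: 1900
Divisible by 4? 1900 / 4 = 475.0 -> Yes
Divisible by 100? 1900 / 100 = 19.0 -> Yes
Divisible by 400? 1900 / 400 = 4.75 -> No
Divisible by 100 but not 400, so NOT a leap year

No


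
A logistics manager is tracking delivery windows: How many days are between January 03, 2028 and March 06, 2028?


Start date: 2028-01-03
End date: 2028-03-06
Jan 2028: +29 days
Feb 2028: +29 days
Mar 2028: +5 days
Total: 63 days

63


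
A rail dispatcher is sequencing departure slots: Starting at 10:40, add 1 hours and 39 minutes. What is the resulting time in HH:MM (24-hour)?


Start time: 10:40
Adding: 1 hours 39 minutes
Minutes: 40 + 39 = 79
Minute overflow: 79 >= 60, so carry 1 hour, minutes = 19
Hours: 10 + 1 + 1 = 12
Result: 12:19

12:19


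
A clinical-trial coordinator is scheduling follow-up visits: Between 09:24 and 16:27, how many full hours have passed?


Start: 09:24
End: 16:27
Hour difference: 16 - 9 = 7 hours
Minute difference: 27 - 24 = 3 minutes
Total minutes: 423
Complete hours: 423 / 60 = 7 (remainder 3)

7


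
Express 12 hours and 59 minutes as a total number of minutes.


Hours: 12
Extra minutes: 59
Minutes per hour: 60
Hours to minutes: 12 x 60 = 720
Total: 720 + 59 = 779

779


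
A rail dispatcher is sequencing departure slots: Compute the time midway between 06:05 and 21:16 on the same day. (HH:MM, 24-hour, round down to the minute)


Start time: 06:05 = 365 minutes from midnight
End time: 21:16 = 1276 minutes from midnight
Sum: 365 + 1276 = 1641
Midpoint: 1641 / 2 = 820 minutes
Convert: 820 / 60 = 13 hours, 40 minutes
Result: 13:40

13:40


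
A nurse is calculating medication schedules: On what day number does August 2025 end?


Month: August
Year: 2025
August is a 31-day month
Total: 31 days

31


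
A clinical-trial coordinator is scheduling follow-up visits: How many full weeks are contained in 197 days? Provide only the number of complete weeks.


Total days: 197
Days per week: 7
Division: 197 / 7 = 28 remainder 1
Complete weeks: 28
Remaining days: 1

28


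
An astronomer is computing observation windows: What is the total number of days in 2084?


Year: 2084
Check leap year rules:
Divisible by 4? Yes
Divisible by 100? No
2084 is a leap year
Days: 366

366


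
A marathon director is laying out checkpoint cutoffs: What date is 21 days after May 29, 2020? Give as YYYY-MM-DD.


Start: 2020-05-29
Adding 21 days
Days remaining in May: 2
After May: 19 days still to add
June 2020 has 30 days, need 19
Result: 2020-06-19

2020-06-19


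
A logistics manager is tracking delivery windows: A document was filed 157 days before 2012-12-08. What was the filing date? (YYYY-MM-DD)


Start: 2012-12-08
Subtracting 157 days
Days already passed in December: 8
After going back through December: 149 more days to subtract
November 2012: 30 days, 119 remaining
October 2012: 31 days, 88 remaining
September 2012: 30 days, 58 remaining
August 2012: 31 days, 27 remaining
Result: 2012-07-04

2012-07-04


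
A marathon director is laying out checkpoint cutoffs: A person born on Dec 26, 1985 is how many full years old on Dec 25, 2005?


Birth: 1985-12-26
Reference: 2005-12-25
Year difference: 2005 - 1985 = 20
Has birthday (12-26) occurred by 12-25? No
Birthday not yet reached this year -> subtract 1
Age in full years: 19

19


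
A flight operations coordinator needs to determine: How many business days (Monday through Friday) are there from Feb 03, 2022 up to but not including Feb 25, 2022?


Start: 2022-02-03 (Thursday)
End (exclusive): 2022-02-25 (Friday)
Total calendar days: 22
Full weeks: 22 // 7 = 3 -> 15 weekdays
Remaining 1 days starting on Thursday:
  Thu(w) -> 1 weekdays
Total business days: 15 + 1 = 16

16


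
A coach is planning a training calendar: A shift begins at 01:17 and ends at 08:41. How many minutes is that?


Start time: 01:17 = 77 minutes from midnight
End time: 08:41 = 521 minutes from midnight
Difference: 521 - 77 = 444 minutes
That is 7 hours and 24 minutes

444


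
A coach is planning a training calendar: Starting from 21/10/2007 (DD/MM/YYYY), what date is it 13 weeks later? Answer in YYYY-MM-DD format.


Start: 2007-10-21
Weeks to add: 13
Convert to days: 13 x 7 = 91 days
Add 91 days to 2007-10-21
Result: 2008-01-20

2008-01-20


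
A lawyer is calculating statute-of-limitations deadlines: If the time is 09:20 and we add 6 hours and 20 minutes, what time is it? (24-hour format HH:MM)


Start time: 09:20
Adding: 6 hours 20 minutes
Minutes: 20 + 20 = 40
Hours: 9 + 6 + 0 = 15
Result: 15:40

15:40


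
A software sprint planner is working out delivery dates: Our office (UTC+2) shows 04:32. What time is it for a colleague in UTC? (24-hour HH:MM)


Local time: 04:32 at UTC+2 (offset 2h)
Target zone: UTC (offset 0h)
Difference: 0 - (2) = -2 hours
Calculation: 4 + (-2) = 2
Result: 02:32

02:32


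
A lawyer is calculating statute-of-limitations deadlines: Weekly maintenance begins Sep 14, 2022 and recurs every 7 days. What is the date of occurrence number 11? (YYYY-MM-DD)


First occurrence: 2022-09-14 (occurrence 1)
Each occurrence is 7 days after the previous.
Occurrence 11 is 10 weeks after the first.
10 weeks = 70 days
2022-09-14 + 70 days = 2022-11-23

2022-11-23


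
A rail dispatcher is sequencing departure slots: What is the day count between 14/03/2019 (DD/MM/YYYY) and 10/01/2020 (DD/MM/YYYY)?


Start date: 2019-03-14
End date: 2020-01-10
Mar 2019: +18 days
Apr 2019: +30 days
May 2019: +31 days
... (8 more months)
Total: 302 days

302


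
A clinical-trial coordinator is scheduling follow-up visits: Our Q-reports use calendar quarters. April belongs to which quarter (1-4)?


Month: April (month 4)
Q1: January-March (months 1-3)
Q2: April-June (months 4-6)
Q3: July-September (months 7-9)
Q4: October-December (months 10-12)
Month 4 falls in Q2

2


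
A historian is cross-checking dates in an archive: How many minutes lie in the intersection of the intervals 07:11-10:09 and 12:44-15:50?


Interval A: [431, 609] minutes from midnight
Interval B: [764, 950] minutes from midnight
Overlap start = max(431, 764) = 764
Overlap end = min(609, 950) = 609
End <= start, so the intervals do not overlap: 0 minutes

0


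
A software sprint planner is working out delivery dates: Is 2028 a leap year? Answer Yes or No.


Year: 2028
Divisible by 4? 2028 / 4 = 507.0 -> Yes
Divisible by 100? 2028 / 100 = 20.28 -> No
Divisible by 4 but not 100, so it IS a leap year

Yes


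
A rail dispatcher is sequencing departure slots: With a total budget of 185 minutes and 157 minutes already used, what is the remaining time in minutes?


Total budget: 185 minutes
Time used: 157 minutes
Remaining: 185 - 157 = 28 minutes
Percent used: 84.9%
Percent remaining: 15.1%

28


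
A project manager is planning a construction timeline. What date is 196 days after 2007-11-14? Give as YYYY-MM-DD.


Start: 2007-11-14
Adding 196 days
Days remaining in November: 16
After November: 180 days still to add
December 2007: 31 days, 149 remaining
January 2008: 31 days, 118 remaining
February 2008: 29 days, 89 remaining
March 2008: 31 days, 58 remaining
Result: 2008-05-28

2008-05-28


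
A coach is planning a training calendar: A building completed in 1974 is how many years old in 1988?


Birth year: 1974
Current year: 1988
Age = current year - birth year
Age = 1988 - 1974 = 14

14


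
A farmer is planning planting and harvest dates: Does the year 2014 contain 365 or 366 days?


Year: 2014
Check leap year rules:
Divisible by 4? No
2014 is not a leap year
Days: 365

365


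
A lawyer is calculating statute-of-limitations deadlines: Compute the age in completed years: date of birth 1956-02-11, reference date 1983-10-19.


Birth: 1956-02-11
Reference: 1983-10-19
Year difference: 1983 - 1956 = 27
Has birthday (02-11) occurred by 10-19? Yes
Age in full years: 27

27


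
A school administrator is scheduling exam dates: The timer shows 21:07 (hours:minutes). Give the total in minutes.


Hours: 21
Minutes: 7
Convert hours to minutes: 21 x 60 = 1260
Add remaining minutes: 1260 + 7 = 1267

1267


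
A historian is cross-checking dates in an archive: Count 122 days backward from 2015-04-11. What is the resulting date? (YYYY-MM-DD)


Start: 2015-04-11
Subtracting 122 days
Days already passed in April: 11
After going back through April: 111 more days to subtract
March 2015: 31 days, 80 remaining
February 2015: 28 days, 52 remaining
January 2015: 31 days, 21 remaining
December 2014 has 31 days, need 21
Result: 2014-12-10

2014-12-10


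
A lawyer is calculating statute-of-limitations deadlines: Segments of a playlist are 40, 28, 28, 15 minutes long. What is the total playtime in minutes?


Durations: 40, 28, 28, 15
Running sum: 40
+ 28 = 68
+ 28 = 96
+ 15 = 111
Total duration: 111 minutes
That is 1 hours and 51 minutes

111


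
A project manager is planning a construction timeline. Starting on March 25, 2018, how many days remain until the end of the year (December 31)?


Start: March 25, 2018
End: December 31, 2018
Days left in March: 6
April: 30
May: 31
June: 30
July: 31
... plus remaining months
Sum of remaining months: 275
Total: 6 + 275 = 281

281


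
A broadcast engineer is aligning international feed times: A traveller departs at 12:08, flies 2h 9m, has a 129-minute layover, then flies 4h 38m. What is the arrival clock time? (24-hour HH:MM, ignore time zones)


Depart: 12:08
Leg 1: +129 min -> 14:17
Layover: +129 min -> 16:26
Leg 2: +278 min -> 21:04
Total travel: 536 minutes = 8h 56m
Arrival: 21:04

21:04


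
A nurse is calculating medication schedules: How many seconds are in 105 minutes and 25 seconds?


Minutes: 105
Seconds: 25
Convert minutes to seconds: 105 x 60 = 6300
Add remaining seconds: 6300 + 25 = 6325

6325


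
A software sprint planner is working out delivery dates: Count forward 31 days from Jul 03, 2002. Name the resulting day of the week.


Start: 2002-07-03 (Wednesday)
Step 1 - find target date: add 31 days
  2002-07-03 + 31 days = 2002-08-03
Step 2 - day of week:
  31 mod 7 = 3
  Wednesday + 3 days -> Saturday
Result: Saturday (2002-08-03)

Saturday


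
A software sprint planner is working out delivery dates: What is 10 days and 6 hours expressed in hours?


Days: 10
Extra hours: 6
Hours per day: 24
Days to hours: 10 x 24 = 240
Total: 240 + 6 = 246

246


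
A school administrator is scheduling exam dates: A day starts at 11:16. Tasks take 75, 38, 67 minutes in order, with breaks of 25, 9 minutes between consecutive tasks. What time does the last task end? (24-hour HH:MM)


Start: 11:16 = 676 min from midnight
  after task 1 (75 min): 12:31
  after break (25 min): 12:56
  after task 2 (38 min): 13:34
  after break (9 min): 13:43
  after task 3 (67 min): 14:50
Total elapsed: 214 minutes
End time: 14:50

14:50


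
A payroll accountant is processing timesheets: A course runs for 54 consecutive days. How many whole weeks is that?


Total days: 54
Days per week: 7
Division: 54 / 7 = 7 remainder 5
Complete weeks: 7
Remaining days: 5

7


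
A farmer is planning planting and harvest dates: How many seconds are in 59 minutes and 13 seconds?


Minutes: 59
Extra seconds: 13
Seconds per minute: 60
Minutes to seconds: 59 x 60 = 3540
Total: 3540 + 13 = 3553

3553


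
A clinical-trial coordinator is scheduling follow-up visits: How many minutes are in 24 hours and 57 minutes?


Hours: 24
Extra minutes: 57
Minutes per hour: 60
Hours to minutes: 24 x 60 = 1440
Total: 1440 + 57 = 1497

1497


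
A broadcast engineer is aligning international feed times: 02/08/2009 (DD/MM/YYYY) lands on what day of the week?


Date: 2009-08-02
January 1, 2009 is a Thursday
Day of year: 214
Offset from Jan 1: 213 days
213 mod 7 = 3
Result: Sunday

Sunday


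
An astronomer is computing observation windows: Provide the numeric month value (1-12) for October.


Calendar month order:
9. September
10. October <--
11. November
October is month number 10

10


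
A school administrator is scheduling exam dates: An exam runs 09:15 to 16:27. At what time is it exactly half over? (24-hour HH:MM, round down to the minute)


Start time: 09:15 = 555 minutes from midnight
End time: 16:27 = 987 minutes from midnight
Sum: 555 + 987 = 1542
Midpoint: 1542 / 2 = 771 minutes
Convert: 771 / 60 = 12 hours, 51 minutes
Result: 12:51

12:51


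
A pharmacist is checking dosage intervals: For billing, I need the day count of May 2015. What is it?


Month: May
Year: 2015
May is a 31-day month
Total: 31 days

31


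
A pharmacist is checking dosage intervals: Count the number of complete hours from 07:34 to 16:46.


Start: 07:34
End: 16:46
Hour difference: 16 - 7 = 9 hours
Minute difference: 46 - 34 = 12 minutes
Total minutes: 552
Complete hours: 552 / 60 = 9 (remainder 12)

9


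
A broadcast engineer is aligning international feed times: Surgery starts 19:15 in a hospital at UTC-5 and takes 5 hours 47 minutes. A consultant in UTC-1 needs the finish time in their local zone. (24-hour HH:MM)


Start: 19:15 in UTC-5
Step 1 - add duration:
  minutes: 15 + 47 = 62 (carry 1h)
  hours: 19 + 5 + 1 = 25
  end in UTC-5: 01:02
Step 2 - convert UTC-5 -> UTC-1:
  offset difference: -1 - (-5) = 4 hours
  1 + (4) = 5 -> mod 24 = 5
Result: 05:02 in UTC-1

05:02


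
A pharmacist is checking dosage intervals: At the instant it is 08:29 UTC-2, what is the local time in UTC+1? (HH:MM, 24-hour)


Local time: 08:29 at UTC-2 (offset -2h)
Target zone: UTC+1 (offset 1h)
Difference: 1 - (-2) = 3 hours
Calculation: 8 + (3) = 11
Result: 11:29

11:29


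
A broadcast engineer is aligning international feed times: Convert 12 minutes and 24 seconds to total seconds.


Minutes: 12
Extra seconds: 24
Seconds per minute: 60
Minutes to seconds: 12 x 60 = 720
Total: 720 + 24 = 744

744
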